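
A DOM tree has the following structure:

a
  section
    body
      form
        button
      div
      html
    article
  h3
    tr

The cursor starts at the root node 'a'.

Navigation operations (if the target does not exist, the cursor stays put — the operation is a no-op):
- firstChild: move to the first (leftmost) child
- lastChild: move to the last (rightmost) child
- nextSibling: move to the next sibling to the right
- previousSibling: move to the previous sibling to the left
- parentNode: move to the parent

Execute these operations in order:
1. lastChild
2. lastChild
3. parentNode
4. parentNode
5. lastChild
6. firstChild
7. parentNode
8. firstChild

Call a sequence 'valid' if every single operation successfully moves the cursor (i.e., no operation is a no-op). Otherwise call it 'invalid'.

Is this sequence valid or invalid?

After 1 (lastChild): h3
After 2 (lastChild): tr
After 3 (parentNode): h3
After 4 (parentNode): a
After 5 (lastChild): h3
After 6 (firstChild): tr
After 7 (parentNode): h3
After 8 (firstChild): tr

Answer: valid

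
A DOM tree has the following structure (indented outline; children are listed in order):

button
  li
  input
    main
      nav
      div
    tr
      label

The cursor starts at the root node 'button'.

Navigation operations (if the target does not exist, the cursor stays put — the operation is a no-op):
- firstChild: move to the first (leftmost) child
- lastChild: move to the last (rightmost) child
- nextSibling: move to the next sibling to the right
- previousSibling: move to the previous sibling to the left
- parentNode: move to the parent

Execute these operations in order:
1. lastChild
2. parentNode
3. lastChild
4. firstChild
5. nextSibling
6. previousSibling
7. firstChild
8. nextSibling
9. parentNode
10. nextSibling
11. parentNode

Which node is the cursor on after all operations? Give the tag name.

After 1 (lastChild): input
After 2 (parentNode): button
After 3 (lastChild): input
After 4 (firstChild): main
After 5 (nextSibling): tr
After 6 (previousSibling): main
After 7 (firstChild): nav
After 8 (nextSibling): div
After 9 (parentNode): main
After 10 (nextSibling): tr
After 11 (parentNode): input

Answer: input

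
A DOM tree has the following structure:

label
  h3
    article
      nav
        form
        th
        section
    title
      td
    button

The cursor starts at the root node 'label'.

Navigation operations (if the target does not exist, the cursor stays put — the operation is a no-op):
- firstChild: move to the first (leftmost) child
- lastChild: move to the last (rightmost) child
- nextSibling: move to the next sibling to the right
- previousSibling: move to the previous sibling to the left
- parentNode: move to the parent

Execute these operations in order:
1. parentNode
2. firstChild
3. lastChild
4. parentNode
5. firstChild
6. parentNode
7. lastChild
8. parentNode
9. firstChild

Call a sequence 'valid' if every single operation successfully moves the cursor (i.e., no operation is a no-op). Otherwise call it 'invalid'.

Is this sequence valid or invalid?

Answer: invalid

Derivation:
After 1 (parentNode): label (no-op, stayed)
After 2 (firstChild): h3
After 3 (lastChild): button
After 4 (parentNode): h3
After 5 (firstChild): article
After 6 (parentNode): h3
After 7 (lastChild): button
After 8 (parentNode): h3
After 9 (firstChild): article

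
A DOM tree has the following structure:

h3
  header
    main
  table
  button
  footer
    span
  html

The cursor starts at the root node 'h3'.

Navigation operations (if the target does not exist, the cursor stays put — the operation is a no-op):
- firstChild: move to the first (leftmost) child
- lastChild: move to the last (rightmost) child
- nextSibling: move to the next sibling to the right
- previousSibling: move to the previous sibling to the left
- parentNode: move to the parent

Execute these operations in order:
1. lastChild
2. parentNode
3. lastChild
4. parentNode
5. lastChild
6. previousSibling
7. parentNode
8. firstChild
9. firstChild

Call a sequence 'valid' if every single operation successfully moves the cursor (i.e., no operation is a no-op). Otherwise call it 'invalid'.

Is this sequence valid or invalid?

After 1 (lastChild): html
After 2 (parentNode): h3
After 3 (lastChild): html
After 4 (parentNode): h3
After 5 (lastChild): html
After 6 (previousSibling): footer
After 7 (parentNode): h3
After 8 (firstChild): header
After 9 (firstChild): main

Answer: valid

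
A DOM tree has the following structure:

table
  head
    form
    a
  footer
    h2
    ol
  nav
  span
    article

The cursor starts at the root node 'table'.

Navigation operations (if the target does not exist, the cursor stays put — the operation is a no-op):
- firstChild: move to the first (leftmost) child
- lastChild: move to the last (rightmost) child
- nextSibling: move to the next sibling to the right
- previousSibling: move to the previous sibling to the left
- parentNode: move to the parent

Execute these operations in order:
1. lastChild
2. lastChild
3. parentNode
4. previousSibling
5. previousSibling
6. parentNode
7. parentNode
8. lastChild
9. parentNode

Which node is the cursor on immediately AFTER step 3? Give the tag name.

Answer: span

Derivation:
After 1 (lastChild): span
After 2 (lastChild): article
After 3 (parentNode): span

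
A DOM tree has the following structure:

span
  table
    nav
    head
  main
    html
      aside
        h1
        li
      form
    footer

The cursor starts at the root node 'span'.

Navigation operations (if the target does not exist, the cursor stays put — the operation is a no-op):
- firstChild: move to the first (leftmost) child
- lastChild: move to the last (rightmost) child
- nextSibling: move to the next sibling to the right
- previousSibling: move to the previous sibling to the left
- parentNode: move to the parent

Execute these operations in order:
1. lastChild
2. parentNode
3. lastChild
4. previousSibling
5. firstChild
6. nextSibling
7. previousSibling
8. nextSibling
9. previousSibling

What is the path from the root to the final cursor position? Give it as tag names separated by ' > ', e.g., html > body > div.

After 1 (lastChild): main
After 2 (parentNode): span
After 3 (lastChild): main
After 4 (previousSibling): table
After 5 (firstChild): nav
After 6 (nextSibling): head
After 7 (previousSibling): nav
After 8 (nextSibling): head
After 9 (previousSibling): nav

Answer: span > table > nav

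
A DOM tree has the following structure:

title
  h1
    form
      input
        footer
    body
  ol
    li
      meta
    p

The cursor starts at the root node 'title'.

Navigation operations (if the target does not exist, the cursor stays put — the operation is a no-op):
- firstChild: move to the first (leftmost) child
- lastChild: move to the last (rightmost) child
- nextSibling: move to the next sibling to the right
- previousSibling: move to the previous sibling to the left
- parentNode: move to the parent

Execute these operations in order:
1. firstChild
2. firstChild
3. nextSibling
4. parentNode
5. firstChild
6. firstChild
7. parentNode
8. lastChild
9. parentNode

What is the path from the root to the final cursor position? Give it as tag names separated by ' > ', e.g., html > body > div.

After 1 (firstChild): h1
After 2 (firstChild): form
After 3 (nextSibling): body
After 4 (parentNode): h1
After 5 (firstChild): form
After 6 (firstChild): input
After 7 (parentNode): form
After 8 (lastChild): input
After 9 (parentNode): form

Answer: title > h1 > form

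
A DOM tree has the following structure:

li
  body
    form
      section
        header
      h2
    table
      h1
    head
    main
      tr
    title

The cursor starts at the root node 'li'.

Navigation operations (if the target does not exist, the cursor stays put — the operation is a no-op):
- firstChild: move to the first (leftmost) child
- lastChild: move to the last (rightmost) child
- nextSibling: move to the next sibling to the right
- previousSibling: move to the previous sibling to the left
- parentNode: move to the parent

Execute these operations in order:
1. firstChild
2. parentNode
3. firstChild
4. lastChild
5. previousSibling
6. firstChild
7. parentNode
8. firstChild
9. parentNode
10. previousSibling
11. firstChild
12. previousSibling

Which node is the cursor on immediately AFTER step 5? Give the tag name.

After 1 (firstChild): body
After 2 (parentNode): li
After 3 (firstChild): body
After 4 (lastChild): title
After 5 (previousSibling): main

Answer: main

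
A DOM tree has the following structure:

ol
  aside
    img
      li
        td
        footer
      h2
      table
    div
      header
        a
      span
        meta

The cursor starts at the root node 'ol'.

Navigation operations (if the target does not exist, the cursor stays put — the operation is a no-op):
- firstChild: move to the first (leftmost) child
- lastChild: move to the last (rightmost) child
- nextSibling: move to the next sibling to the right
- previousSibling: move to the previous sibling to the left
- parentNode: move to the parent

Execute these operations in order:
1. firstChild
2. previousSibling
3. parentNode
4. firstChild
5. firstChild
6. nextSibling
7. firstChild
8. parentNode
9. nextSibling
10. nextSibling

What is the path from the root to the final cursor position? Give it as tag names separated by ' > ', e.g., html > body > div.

After 1 (firstChild): aside
After 2 (previousSibling): aside (no-op, stayed)
After 3 (parentNode): ol
After 4 (firstChild): aside
After 5 (firstChild): img
After 6 (nextSibling): div
After 7 (firstChild): header
After 8 (parentNode): div
After 9 (nextSibling): div (no-op, stayed)
After 10 (nextSibling): div (no-op, stayed)

Answer: ol > aside > div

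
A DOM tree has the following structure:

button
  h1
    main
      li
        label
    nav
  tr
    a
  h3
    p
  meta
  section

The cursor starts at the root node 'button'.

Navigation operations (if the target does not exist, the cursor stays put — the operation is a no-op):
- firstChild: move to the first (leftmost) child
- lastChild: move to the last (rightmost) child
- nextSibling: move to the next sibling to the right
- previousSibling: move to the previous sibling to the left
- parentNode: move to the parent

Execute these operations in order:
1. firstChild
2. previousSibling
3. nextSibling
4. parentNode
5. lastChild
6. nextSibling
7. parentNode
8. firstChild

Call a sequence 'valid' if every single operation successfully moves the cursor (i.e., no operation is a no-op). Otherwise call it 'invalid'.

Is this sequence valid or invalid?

After 1 (firstChild): h1
After 2 (previousSibling): h1 (no-op, stayed)
After 3 (nextSibling): tr
After 4 (parentNode): button
After 5 (lastChild): section
After 6 (nextSibling): section (no-op, stayed)
After 7 (parentNode): button
After 8 (firstChild): h1

Answer: invalid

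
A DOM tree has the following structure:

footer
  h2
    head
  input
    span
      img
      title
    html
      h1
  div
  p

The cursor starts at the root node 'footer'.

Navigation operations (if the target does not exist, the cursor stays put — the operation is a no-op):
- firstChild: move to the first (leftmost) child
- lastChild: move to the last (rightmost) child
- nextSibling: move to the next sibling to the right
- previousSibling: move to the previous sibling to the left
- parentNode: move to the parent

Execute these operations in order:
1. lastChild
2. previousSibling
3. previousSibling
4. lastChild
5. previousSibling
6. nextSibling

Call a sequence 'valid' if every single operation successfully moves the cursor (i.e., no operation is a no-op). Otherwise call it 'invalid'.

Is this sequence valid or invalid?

Answer: valid

Derivation:
After 1 (lastChild): p
After 2 (previousSibling): div
After 3 (previousSibling): input
After 4 (lastChild): html
After 5 (previousSibling): span
After 6 (nextSibling): html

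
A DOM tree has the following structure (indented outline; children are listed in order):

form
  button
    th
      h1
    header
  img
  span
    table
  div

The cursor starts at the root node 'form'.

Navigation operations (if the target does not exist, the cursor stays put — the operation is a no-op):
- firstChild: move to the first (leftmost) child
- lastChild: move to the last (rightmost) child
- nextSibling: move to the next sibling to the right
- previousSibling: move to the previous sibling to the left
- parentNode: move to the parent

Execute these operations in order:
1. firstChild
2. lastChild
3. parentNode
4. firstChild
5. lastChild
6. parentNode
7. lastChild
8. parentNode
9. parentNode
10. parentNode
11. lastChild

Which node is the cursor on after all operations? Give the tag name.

Answer: div

Derivation:
After 1 (firstChild): button
After 2 (lastChild): header
After 3 (parentNode): button
After 4 (firstChild): th
After 5 (lastChild): h1
After 6 (parentNode): th
After 7 (lastChild): h1
After 8 (parentNode): th
After 9 (parentNode): button
After 10 (parentNode): form
After 11 (lastChild): div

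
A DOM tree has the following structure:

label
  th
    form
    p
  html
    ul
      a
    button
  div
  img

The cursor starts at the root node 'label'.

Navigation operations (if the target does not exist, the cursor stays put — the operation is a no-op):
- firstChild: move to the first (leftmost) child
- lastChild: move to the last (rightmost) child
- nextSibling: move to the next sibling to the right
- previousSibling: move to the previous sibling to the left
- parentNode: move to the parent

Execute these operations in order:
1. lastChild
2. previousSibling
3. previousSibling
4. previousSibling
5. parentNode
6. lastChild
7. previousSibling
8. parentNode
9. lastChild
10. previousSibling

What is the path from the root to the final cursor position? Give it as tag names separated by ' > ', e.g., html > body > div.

After 1 (lastChild): img
After 2 (previousSibling): div
After 3 (previousSibling): html
After 4 (previousSibling): th
After 5 (parentNode): label
After 6 (lastChild): img
After 7 (previousSibling): div
After 8 (parentNode): label
After 9 (lastChild): img
After 10 (previousSibling): div

Answer: label > div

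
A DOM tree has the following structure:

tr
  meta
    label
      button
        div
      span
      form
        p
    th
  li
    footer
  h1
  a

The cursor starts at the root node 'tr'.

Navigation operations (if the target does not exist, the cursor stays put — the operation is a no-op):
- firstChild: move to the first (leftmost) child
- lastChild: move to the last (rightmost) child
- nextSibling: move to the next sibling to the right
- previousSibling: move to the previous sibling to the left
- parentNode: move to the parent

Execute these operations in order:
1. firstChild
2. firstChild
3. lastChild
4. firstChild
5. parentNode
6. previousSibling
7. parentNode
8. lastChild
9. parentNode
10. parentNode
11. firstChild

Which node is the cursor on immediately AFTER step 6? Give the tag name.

Answer: span

Derivation:
After 1 (firstChild): meta
After 2 (firstChild): label
After 3 (lastChild): form
After 4 (firstChild): p
After 5 (parentNode): form
After 6 (previousSibling): span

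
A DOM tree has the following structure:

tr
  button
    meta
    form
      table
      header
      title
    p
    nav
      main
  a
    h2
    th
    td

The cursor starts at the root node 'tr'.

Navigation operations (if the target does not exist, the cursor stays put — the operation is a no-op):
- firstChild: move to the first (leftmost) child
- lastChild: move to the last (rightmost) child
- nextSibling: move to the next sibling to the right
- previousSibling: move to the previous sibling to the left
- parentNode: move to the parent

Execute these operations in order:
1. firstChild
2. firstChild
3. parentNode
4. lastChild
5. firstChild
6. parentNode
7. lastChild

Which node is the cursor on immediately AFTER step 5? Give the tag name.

Answer: main

Derivation:
After 1 (firstChild): button
After 2 (firstChild): meta
After 3 (parentNode): button
After 4 (lastChild): nav
After 5 (firstChild): main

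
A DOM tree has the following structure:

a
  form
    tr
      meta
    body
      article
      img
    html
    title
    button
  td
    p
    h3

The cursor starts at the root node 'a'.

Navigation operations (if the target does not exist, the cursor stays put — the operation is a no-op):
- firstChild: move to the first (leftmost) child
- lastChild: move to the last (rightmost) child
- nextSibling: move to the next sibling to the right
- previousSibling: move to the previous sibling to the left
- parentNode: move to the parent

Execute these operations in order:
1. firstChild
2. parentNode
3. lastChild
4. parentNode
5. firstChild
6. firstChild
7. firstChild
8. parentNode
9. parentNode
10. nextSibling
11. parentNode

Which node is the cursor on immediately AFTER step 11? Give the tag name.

After 1 (firstChild): form
After 2 (parentNode): a
After 3 (lastChild): td
After 4 (parentNode): a
After 5 (firstChild): form
After 6 (firstChild): tr
After 7 (firstChild): meta
After 8 (parentNode): tr
After 9 (parentNode): form
After 10 (nextSibling): td
After 11 (parentNode): a

Answer: a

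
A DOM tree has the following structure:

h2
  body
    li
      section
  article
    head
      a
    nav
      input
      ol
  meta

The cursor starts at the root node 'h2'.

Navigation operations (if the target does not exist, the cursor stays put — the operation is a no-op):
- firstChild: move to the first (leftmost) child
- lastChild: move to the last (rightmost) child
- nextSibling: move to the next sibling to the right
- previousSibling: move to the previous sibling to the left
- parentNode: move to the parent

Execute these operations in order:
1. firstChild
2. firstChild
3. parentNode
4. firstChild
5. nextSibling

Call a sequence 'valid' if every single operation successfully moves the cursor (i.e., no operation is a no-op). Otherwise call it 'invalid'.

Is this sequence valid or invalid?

After 1 (firstChild): body
After 2 (firstChild): li
After 3 (parentNode): body
After 4 (firstChild): li
After 5 (nextSibling): li (no-op, stayed)

Answer: invalid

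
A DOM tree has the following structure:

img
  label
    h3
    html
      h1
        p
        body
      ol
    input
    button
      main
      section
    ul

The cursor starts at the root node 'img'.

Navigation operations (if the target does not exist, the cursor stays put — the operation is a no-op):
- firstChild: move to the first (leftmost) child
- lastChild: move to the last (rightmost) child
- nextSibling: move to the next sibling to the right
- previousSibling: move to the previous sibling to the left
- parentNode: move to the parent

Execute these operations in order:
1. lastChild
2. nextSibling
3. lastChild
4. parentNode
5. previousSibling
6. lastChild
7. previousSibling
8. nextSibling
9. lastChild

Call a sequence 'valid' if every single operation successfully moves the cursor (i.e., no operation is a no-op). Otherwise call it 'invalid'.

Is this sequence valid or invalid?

After 1 (lastChild): label
After 2 (nextSibling): label (no-op, stayed)
After 3 (lastChild): ul
After 4 (parentNode): label
After 5 (previousSibling): label (no-op, stayed)
After 6 (lastChild): ul
After 7 (previousSibling): button
After 8 (nextSibling): ul
After 9 (lastChild): ul (no-op, stayed)

Answer: invalid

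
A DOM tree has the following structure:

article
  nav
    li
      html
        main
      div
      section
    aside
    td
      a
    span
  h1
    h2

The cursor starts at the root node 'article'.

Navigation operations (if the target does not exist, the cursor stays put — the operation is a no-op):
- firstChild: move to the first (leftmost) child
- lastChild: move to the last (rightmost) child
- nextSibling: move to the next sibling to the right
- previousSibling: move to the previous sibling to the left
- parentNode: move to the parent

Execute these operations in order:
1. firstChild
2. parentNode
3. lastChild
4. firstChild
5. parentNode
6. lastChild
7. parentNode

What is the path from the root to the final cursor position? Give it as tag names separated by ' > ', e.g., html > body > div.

Answer: article > h1

Derivation:
After 1 (firstChild): nav
After 2 (parentNode): article
After 3 (lastChild): h1
After 4 (firstChild): h2
After 5 (parentNode): h1
After 6 (lastChild): h2
After 7 (parentNode): h1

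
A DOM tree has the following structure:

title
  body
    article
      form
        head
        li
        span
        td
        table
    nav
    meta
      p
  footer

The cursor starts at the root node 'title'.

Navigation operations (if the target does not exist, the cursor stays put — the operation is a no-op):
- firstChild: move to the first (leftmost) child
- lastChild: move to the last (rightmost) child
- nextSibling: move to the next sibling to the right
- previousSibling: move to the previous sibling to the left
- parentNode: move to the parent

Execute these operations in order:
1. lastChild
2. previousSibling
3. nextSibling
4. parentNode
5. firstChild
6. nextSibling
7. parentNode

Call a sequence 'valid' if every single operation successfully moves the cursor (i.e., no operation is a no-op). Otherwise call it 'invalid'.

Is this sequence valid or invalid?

After 1 (lastChild): footer
After 2 (previousSibling): body
After 3 (nextSibling): footer
After 4 (parentNode): title
After 5 (firstChild): body
After 6 (nextSibling): footer
After 7 (parentNode): title

Answer: valid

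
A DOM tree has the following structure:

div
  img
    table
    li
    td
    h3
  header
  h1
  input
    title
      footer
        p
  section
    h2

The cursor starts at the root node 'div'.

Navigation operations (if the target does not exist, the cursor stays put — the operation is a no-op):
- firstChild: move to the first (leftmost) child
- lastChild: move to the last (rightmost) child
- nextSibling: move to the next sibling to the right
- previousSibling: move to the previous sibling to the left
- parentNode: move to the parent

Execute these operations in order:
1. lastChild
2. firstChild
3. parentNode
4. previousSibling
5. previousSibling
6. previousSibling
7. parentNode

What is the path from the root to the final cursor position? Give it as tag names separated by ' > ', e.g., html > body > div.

Answer: div

Derivation:
After 1 (lastChild): section
After 2 (firstChild): h2
After 3 (parentNode): section
After 4 (previousSibling): input
After 5 (previousSibling): h1
After 6 (previousSibling): header
After 7 (parentNode): div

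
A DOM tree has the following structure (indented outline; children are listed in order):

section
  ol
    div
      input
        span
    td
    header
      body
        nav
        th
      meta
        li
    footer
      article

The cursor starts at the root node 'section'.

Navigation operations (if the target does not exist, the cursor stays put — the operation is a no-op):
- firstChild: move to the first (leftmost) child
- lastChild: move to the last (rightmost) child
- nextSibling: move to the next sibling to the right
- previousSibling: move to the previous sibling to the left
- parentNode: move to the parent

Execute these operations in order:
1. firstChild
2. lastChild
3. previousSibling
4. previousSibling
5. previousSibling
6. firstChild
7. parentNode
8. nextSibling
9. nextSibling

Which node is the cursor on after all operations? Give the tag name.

Answer: header

Derivation:
After 1 (firstChild): ol
After 2 (lastChild): footer
After 3 (previousSibling): header
After 4 (previousSibling): td
After 5 (previousSibling): div
After 6 (firstChild): input
After 7 (parentNode): div
After 8 (nextSibling): td
After 9 (nextSibling): header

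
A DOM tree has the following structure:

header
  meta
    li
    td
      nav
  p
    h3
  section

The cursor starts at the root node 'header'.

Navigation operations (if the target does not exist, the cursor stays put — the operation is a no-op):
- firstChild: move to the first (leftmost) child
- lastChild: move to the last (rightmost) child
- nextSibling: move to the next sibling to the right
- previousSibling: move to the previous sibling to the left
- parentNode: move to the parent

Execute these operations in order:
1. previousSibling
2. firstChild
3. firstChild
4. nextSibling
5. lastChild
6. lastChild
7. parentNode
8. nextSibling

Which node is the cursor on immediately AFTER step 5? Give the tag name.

Answer: nav

Derivation:
After 1 (previousSibling): header (no-op, stayed)
After 2 (firstChild): meta
After 3 (firstChild): li
After 4 (nextSibling): td
After 5 (lastChild): nav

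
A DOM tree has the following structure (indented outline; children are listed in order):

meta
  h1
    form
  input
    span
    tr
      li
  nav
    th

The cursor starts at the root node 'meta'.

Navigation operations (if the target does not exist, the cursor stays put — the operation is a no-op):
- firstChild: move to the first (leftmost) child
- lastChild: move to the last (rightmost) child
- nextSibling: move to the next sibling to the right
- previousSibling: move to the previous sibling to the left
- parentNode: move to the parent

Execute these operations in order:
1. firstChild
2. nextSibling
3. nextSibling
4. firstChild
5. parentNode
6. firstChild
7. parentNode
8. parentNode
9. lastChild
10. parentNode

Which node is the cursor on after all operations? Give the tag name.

Answer: meta

Derivation:
After 1 (firstChild): h1
After 2 (nextSibling): input
After 3 (nextSibling): nav
After 4 (firstChild): th
After 5 (parentNode): nav
After 6 (firstChild): th
After 7 (parentNode): nav
After 8 (parentNode): meta
After 9 (lastChild): nav
After 10 (parentNode): meta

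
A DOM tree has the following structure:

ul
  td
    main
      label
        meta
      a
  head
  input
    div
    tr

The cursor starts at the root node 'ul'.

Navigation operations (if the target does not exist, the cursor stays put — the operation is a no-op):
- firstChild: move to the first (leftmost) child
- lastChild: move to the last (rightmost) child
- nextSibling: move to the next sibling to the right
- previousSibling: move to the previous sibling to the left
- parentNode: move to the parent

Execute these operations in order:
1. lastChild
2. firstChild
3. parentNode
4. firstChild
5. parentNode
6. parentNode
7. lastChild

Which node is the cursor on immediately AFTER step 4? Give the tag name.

After 1 (lastChild): input
After 2 (firstChild): div
After 3 (parentNode): input
After 4 (firstChild): div

Answer: div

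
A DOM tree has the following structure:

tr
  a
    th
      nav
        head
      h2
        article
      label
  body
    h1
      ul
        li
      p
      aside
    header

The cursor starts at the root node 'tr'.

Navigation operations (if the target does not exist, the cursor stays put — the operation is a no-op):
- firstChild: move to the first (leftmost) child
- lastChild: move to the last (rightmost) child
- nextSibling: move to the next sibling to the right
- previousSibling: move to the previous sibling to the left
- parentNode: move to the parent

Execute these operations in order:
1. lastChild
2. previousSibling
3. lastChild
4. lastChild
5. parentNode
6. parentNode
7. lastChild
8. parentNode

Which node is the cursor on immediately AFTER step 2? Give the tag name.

After 1 (lastChild): body
After 2 (previousSibling): a

Answer: a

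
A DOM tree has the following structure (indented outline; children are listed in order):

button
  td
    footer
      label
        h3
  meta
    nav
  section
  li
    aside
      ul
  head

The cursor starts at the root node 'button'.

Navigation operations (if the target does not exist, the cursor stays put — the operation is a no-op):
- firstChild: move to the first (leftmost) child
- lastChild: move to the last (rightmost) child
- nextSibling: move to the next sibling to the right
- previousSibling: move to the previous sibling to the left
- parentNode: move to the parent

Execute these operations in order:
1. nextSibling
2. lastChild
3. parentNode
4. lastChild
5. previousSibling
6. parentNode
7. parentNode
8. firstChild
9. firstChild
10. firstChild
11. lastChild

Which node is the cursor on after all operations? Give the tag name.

After 1 (nextSibling): button (no-op, stayed)
After 2 (lastChild): head
After 3 (parentNode): button
After 4 (lastChild): head
After 5 (previousSibling): li
After 6 (parentNode): button
After 7 (parentNode): button (no-op, stayed)
After 8 (firstChild): td
After 9 (firstChild): footer
After 10 (firstChild): label
After 11 (lastChild): h3

Answer: h3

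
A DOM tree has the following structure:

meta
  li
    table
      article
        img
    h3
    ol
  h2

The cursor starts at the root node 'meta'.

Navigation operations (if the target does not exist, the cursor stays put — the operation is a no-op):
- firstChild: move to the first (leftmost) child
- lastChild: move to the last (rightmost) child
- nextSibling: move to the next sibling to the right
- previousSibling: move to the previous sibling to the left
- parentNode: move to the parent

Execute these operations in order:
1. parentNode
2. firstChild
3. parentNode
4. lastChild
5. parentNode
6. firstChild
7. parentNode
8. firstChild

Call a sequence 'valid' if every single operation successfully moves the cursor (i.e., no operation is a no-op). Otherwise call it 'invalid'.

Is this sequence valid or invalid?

After 1 (parentNode): meta (no-op, stayed)
After 2 (firstChild): li
After 3 (parentNode): meta
After 4 (lastChild): h2
After 5 (parentNode): meta
After 6 (firstChild): li
After 7 (parentNode): meta
After 8 (firstChild): li

Answer: invalid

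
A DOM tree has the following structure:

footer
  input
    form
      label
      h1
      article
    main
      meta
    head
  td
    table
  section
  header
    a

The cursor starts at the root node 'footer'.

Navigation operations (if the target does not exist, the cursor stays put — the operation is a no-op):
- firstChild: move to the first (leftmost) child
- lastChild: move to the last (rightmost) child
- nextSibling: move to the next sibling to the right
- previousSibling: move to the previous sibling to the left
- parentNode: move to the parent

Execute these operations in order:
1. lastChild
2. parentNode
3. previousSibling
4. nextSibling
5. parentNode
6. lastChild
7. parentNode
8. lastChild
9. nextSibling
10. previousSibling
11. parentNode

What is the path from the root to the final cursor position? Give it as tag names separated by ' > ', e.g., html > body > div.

Answer: footer

Derivation:
After 1 (lastChild): header
After 2 (parentNode): footer
After 3 (previousSibling): footer (no-op, stayed)
After 4 (nextSibling): footer (no-op, stayed)
After 5 (parentNode): footer (no-op, stayed)
After 6 (lastChild): header
After 7 (parentNode): footer
After 8 (lastChild): header
After 9 (nextSibling): header (no-op, stayed)
After 10 (previousSibling): section
After 11 (parentNode): footer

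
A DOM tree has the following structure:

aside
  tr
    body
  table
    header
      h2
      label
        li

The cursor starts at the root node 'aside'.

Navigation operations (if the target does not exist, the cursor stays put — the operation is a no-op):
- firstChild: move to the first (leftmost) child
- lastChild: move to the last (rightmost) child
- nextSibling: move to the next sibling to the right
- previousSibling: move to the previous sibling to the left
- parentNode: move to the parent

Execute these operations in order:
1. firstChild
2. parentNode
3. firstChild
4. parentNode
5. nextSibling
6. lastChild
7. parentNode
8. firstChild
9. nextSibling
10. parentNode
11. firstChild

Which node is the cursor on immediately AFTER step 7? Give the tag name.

After 1 (firstChild): tr
After 2 (parentNode): aside
After 3 (firstChild): tr
After 4 (parentNode): aside
After 5 (nextSibling): aside (no-op, stayed)
After 6 (lastChild): table
After 7 (parentNode): aside

Answer: aside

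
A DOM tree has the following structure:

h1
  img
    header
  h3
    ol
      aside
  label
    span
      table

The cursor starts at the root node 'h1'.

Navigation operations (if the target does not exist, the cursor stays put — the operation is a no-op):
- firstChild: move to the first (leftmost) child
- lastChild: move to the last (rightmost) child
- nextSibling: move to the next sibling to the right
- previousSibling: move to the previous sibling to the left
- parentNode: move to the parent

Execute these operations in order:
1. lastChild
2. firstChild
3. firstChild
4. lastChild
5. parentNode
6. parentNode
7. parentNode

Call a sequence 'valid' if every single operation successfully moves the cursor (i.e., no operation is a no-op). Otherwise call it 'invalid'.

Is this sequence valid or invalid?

Answer: invalid

Derivation:
After 1 (lastChild): label
After 2 (firstChild): span
After 3 (firstChild): table
After 4 (lastChild): table (no-op, stayed)
After 5 (parentNode): span
After 6 (parentNode): label
After 7 (parentNode): h1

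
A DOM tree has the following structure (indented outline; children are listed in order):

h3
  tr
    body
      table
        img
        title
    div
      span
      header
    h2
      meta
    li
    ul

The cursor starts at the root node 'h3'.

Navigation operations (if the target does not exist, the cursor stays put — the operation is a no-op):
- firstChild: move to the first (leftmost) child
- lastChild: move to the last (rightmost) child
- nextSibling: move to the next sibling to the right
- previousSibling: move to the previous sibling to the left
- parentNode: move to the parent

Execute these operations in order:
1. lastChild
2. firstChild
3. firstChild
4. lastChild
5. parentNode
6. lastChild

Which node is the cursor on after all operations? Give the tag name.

After 1 (lastChild): tr
After 2 (firstChild): body
After 3 (firstChild): table
After 4 (lastChild): title
After 5 (parentNode): table
After 6 (lastChild): title

Answer: title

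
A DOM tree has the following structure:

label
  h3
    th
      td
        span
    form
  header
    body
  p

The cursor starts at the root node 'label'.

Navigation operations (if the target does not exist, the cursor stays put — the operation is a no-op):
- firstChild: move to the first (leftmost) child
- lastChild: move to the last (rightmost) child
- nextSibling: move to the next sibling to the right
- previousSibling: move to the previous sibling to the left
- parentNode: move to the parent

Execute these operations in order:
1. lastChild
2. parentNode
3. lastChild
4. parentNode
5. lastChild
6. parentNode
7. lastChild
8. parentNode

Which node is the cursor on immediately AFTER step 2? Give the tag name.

Answer: label

Derivation:
After 1 (lastChild): p
After 2 (parentNode): label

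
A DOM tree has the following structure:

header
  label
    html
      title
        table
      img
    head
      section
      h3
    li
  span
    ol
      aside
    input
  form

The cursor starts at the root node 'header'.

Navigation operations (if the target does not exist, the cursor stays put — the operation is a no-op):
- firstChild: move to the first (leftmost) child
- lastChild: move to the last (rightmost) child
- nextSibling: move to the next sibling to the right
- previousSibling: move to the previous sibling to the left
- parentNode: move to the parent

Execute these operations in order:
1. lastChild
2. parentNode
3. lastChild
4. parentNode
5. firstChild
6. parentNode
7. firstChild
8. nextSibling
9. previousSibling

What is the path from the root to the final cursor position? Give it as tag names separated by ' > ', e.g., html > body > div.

Answer: header > label

Derivation:
After 1 (lastChild): form
After 2 (parentNode): header
After 3 (lastChild): form
After 4 (parentNode): header
After 5 (firstChild): label
After 6 (parentNode): header
After 7 (firstChild): label
After 8 (nextSibling): span
After 9 (previousSibling): label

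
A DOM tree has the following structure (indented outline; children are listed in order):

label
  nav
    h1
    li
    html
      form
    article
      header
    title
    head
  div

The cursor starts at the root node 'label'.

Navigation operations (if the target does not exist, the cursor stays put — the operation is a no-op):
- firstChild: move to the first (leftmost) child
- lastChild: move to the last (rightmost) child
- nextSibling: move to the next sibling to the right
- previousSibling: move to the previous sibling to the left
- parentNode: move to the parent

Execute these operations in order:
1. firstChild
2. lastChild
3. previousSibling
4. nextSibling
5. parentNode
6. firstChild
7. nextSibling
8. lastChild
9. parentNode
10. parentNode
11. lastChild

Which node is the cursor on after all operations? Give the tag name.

After 1 (firstChild): nav
After 2 (lastChild): head
After 3 (previousSibling): title
After 4 (nextSibling): head
After 5 (parentNode): nav
After 6 (firstChild): h1
After 7 (nextSibling): li
After 8 (lastChild): li (no-op, stayed)
After 9 (parentNode): nav
After 10 (parentNode): label
After 11 (lastChild): div

Answer: div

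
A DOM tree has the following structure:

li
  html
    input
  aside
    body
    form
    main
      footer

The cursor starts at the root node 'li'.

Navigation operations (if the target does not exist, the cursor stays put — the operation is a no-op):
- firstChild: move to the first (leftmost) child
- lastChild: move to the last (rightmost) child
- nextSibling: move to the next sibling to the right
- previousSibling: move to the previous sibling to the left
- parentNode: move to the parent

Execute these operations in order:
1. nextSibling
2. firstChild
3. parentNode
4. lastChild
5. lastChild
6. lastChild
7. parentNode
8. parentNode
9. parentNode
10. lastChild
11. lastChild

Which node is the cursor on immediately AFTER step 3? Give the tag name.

Answer: li

Derivation:
After 1 (nextSibling): li (no-op, stayed)
After 2 (firstChild): html
After 3 (parentNode): li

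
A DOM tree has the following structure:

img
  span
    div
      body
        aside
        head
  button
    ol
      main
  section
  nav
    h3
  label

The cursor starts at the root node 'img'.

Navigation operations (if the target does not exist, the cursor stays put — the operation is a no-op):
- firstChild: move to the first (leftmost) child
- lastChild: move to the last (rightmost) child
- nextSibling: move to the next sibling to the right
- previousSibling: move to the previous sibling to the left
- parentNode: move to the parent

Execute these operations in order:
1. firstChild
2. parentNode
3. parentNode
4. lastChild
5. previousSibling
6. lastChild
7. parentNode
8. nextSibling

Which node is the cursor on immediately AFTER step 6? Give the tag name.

After 1 (firstChild): span
After 2 (parentNode): img
After 3 (parentNode): img (no-op, stayed)
After 4 (lastChild): label
After 5 (previousSibling): nav
After 6 (lastChild): h3

Answer: h3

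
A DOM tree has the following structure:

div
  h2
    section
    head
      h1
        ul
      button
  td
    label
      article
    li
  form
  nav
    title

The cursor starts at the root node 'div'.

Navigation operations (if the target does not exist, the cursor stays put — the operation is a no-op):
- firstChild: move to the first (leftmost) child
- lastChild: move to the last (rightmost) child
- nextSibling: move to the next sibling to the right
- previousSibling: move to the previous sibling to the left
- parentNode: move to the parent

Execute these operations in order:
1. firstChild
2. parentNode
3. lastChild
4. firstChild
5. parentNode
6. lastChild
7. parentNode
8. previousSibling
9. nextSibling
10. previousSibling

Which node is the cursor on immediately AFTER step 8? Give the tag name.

Answer: form

Derivation:
After 1 (firstChild): h2
After 2 (parentNode): div
After 3 (lastChild): nav
After 4 (firstChild): title
After 5 (parentNode): nav
After 6 (lastChild): title
After 7 (parentNode): nav
After 8 (previousSibling): form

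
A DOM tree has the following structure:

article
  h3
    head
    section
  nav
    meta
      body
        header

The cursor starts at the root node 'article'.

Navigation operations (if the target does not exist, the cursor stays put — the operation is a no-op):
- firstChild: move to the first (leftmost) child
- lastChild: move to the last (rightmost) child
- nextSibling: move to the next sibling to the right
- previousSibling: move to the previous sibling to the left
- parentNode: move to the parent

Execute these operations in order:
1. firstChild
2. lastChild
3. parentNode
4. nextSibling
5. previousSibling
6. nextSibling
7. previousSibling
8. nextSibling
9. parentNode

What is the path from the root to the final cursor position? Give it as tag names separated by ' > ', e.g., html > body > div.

After 1 (firstChild): h3
After 2 (lastChild): section
After 3 (parentNode): h3
After 4 (nextSibling): nav
After 5 (previousSibling): h3
After 6 (nextSibling): nav
After 7 (previousSibling): h3
After 8 (nextSibling): nav
After 9 (parentNode): article

Answer: article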